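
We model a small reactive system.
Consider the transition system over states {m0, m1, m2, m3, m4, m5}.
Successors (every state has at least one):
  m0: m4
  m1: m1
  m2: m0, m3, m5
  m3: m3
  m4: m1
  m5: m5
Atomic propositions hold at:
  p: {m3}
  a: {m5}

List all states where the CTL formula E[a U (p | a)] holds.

{m3, m5}

Sat(p | a) = {m3, m5}
E[a U (p | a)]: least fixpoint, start Z0 = Sat((p | a)) = {m3, m5}, add states in Sat(a) with some successor in Z. Already a fixed point.
Sat(E[a U (p | a)]) = {m3, m5}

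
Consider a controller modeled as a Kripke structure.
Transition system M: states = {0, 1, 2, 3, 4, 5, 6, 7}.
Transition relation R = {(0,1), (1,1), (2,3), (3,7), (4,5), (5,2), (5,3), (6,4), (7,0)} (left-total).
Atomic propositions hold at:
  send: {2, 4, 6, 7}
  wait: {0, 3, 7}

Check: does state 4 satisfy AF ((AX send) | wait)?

Sat(AX send) = {s : every successor in {2, 4, 6, 7}} = {3, 6}
Sat((AX send) | wait) = {0, 3, 6, 7}
AF ((AX send) | wait): least fixpoint, start Z0 = {0, 3, 6, 7}, add states with every successor in Z. Z1 = {0, 2, 3, 6, 7}; Z2 = {0, 2, 3, 5, 6, 7}; Z3 = {0, 2, 3, 4, 5, 6, 7}; fixed.
Sat(AF ((AX send) | wait)) = {0, 2, 3, 4, 5, 6, 7}
4 ∈ Sat(AF ((AX send) | wait)) = {0, 2, 3, 4, 5, 6, 7}, so the formula holds at 4.

Yes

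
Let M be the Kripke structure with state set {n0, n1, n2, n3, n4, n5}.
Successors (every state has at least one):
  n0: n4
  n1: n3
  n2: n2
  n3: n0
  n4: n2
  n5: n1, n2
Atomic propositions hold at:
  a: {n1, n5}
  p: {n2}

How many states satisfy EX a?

1

Sat(EX a) = {s : some successor in {n1, n5}} = {n5}
|Sat(EX a)| = |{n5}| = 1.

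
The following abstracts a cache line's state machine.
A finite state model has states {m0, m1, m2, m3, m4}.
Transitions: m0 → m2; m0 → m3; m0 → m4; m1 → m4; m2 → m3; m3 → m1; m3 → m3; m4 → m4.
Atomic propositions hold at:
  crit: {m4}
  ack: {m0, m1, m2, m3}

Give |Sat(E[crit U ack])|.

E[crit U ack]: least fixpoint, start Z0 = Sat(ack) = {m0, m1, m2, m3}, add states in Sat(crit) with some successor in Z. Already a fixed point.
Sat(E[crit U ack]) = {m0, m1, m2, m3}
|Sat(E[crit U ack])| = |{m0, m1, m2, m3}| = 4.

4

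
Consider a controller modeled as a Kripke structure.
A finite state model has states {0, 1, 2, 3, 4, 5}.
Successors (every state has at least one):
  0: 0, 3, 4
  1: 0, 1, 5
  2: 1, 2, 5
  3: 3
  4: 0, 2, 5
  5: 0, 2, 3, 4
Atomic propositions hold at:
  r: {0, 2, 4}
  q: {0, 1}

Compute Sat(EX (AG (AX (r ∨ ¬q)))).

{0, 3, 5}

Sat(¬q) = {2, 3, 4, 5}
Sat(r ∨ ¬q) = {0, 2, 3, 4, 5}
Sat(AX (r ∨ ¬q)) = {s : every successor in {0, 2, 3, 4, 5}} = {0, 3, 4, 5}
AG (AX (r ∨ ¬q)): greatest fixpoint, start Z0 = {0, 3, 4, 5}, keep only states in Sat with every successor in Z. Z1 = {0, 3}; Z2 = {3}; fixed.
Sat(AG (AX (r ∨ ¬q))) = {3}
Sat(EX (AG (AX (r ∨ ¬q)))) = {s : some successor in {3}} = {0, 3, 5}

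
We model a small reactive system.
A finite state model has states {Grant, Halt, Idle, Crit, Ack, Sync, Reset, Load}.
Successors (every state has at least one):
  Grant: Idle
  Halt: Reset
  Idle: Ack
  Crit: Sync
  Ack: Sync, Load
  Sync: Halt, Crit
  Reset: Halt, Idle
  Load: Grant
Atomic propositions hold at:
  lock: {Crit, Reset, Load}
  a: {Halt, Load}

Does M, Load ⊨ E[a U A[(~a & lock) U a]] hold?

Sat(~a) = {Grant, Idle, Crit, Ack, Sync, Reset}
Sat(~a & lock) = {Crit, Reset}
A[(~a & lock) U a]: least fixpoint, start Z0 = Sat(a) = {Halt, Load}, add states in Sat(~a & lock) with every successor in Z. Already a fixed point.
Sat(A[(~a & lock) U a]) = {Halt, Load}
E[a U A[(~a & lock) U a]]: least fixpoint, start Z0 = Sat(A[(~a & lock) U a]) = {Halt, Load}, add states in Sat(a) with some successor in Z. Already a fixed point.
Sat(E[a U A[(~a & lock) U a]]) = {Halt, Load}
Load ∈ Sat(E[a U A[(~a & lock) U a]]) = {Halt, Load}, so the formula holds at Load.

Yes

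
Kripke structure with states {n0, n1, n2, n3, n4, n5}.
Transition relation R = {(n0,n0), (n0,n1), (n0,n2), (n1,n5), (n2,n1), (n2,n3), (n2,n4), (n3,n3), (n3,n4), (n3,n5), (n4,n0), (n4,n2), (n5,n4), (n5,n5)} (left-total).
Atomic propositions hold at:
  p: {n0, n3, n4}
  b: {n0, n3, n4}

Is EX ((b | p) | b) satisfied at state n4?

Yes

Sat(b | p) = {n0, n3, n4}
Sat((b | p) | b) = {n0, n3, n4}
Sat(EX ((b | p) | b)) = {s : some successor in {n0, n3, n4}} = {n0, n2, n3, n4, n5}
n4 ∈ Sat(EX ((b | p) | b)) = {n0, n2, n3, n4, n5}, so the formula holds at n4.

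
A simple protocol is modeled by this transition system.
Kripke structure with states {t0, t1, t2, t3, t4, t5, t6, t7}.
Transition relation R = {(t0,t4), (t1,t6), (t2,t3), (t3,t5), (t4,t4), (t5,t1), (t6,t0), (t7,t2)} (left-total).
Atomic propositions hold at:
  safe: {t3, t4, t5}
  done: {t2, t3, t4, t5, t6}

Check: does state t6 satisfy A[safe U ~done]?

Sat(~done) = {t0, t1, t7}
A[safe U ~done]: least fixpoint, start Z0 = Sat(~done) = {t0, t1, t7}, add states in Sat(safe) with every successor in Z. Z1 = {t0, t1, t5, t7}; Z2 = {t0, t1, t3, t5, t7}; fixed.
Sat(A[safe U ~done]) = {t0, t1, t3, t5, t7}
t6 ∉ Sat(A[safe U ~done]) = {t0, t1, t3, t5, t7}, so the formula does not hold at t6.

No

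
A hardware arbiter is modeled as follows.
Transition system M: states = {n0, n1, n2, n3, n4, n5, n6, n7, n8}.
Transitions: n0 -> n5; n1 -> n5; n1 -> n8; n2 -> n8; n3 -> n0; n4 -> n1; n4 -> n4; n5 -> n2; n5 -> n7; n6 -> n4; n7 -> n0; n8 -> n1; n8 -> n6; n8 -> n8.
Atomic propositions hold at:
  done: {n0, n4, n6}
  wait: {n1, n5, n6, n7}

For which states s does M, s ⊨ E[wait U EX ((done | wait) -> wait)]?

Sat(done | wait) = {n0, n1, n4, n5, n6, n7}
Sat((done | wait) -> wait) = {n1, n2, n3, n5, n6, n7, n8}
Sat(EX ((done | wait) -> wait)) = {s : some successor in {n1, n2, n3, n5, n6, n7, n8}} = {n0, n1, n2, n4, n5, n8}
E[wait U EX ((done | wait) -> wait)]: least fixpoint, start Z0 = Sat(EX ((done | wait) -> wait)) = {n0, n1, n2, n4, n5, n8}, add states in Sat(wait) with some successor in Z. Z1 = {n0, n1, n2, n4, n5, n6, n7, n8}; fixed.
Sat(E[wait U EX ((done | wait) -> wait)]) = {n0, n1, n2, n4, n5, n6, n7, n8}

{n0, n1, n2, n4, n5, n6, n7, n8}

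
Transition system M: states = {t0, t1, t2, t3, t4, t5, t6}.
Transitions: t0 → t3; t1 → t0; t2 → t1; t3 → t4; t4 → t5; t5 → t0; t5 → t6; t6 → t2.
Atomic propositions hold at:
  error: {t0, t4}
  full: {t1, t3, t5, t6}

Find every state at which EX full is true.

{t0, t2, t4, t5}

Sat(EX full) = {s : some successor in {t1, t3, t5, t6}} = {t0, t2, t4, t5}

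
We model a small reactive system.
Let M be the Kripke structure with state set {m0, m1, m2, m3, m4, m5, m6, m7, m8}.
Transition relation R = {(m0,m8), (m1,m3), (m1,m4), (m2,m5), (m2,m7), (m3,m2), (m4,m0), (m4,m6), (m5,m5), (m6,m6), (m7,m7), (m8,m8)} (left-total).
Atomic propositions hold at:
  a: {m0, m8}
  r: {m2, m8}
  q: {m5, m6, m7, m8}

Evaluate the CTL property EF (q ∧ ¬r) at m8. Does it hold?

No

Sat(¬r) = {m0, m1, m3, m4, m5, m6, m7}
Sat(q ∧ ¬r) = {m5, m6, m7}
EF (q ∧ ¬r): least fixpoint, start Z0 = {m5, m6, m7}, add states with some successor in Z. Z1 = {m2, m4, m5, m6, m7}; Z2 = {m1, m2, m3, m4, m5, m6, m7}; fixed.
Sat(EF (q ∧ ¬r)) = {m1, m2, m3, m4, m5, m6, m7}
m8 ∉ Sat(EF (q ∧ ¬r)) = {m1, m2, m3, m4, m5, m6, m7}, so the formula does not hold at m8.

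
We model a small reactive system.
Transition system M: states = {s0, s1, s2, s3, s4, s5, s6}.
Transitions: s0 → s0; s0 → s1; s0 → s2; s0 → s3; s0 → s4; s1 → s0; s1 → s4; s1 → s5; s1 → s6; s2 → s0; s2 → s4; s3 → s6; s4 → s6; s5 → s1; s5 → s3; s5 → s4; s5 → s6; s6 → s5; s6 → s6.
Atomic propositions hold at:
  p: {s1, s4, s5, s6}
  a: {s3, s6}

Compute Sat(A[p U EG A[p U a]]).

{s3, s4, s6}

A[p U a]: least fixpoint, start Z0 = Sat(a) = {s3, s6}, add states in Sat(p) with every successor in Z. Z1 = {s3, s4, s6}; fixed.
Sat(A[p U a]) = {s3, s4, s6}
EG A[p U a]: greatest fixpoint, start Z0 = {s3, s4, s6}, keep only states in Sat with some successor in Z. Already a fixed point.
Sat(EG A[p U a]) = {s3, s4, s6}
A[p U EG A[p U a]]: least fixpoint, start Z0 = Sat(EG A[p U a]) = {s3, s4, s6}, add states in Sat(p) with every successor in Z. Already a fixed point.
Sat(A[p U EG A[p U a]]) = {s3, s4, s6}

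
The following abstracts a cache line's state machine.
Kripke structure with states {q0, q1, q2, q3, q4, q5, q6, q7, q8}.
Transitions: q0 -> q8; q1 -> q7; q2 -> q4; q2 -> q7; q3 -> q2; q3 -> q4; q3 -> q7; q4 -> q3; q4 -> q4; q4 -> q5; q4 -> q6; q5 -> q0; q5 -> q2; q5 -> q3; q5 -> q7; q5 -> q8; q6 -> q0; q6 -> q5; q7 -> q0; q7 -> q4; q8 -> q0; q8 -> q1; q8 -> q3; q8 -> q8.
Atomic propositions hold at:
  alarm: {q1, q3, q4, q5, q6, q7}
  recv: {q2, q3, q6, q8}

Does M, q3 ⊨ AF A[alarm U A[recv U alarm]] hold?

Yes

A[recv U alarm]: least fixpoint, start Z0 = Sat(alarm) = {q1, q3, q4, q5, q6, q7}, add states in Sat(recv) with every successor in Z. Z1 = {q1, q2, q3, q4, q5, q6, q7}; fixed.
Sat(A[recv U alarm]) = {q1, q2, q3, q4, q5, q6, q7}
A[alarm U A[recv U alarm]]: least fixpoint, start Z0 = Sat(A[recv U alarm]) = {q1, q2, q3, q4, q5, q6, q7}, add states in Sat(alarm) with every successor in Z. Already a fixed point.
Sat(A[alarm U A[recv U alarm]]) = {q1, q2, q3, q4, q5, q6, q7}
AF A[alarm U A[recv U alarm]]: least fixpoint, start Z0 = {q1, q2, q3, q4, q5, q6, q7}, add states with every successor in Z. Already a fixed point.
Sat(AF A[alarm U A[recv U alarm]]) = {q1, q2, q3, q4, q5, q6, q7}
q3 ∈ Sat(AF A[alarm U A[recv U alarm]]) = {q1, q2, q3, q4, q5, q6, q7}, so the formula holds at q3.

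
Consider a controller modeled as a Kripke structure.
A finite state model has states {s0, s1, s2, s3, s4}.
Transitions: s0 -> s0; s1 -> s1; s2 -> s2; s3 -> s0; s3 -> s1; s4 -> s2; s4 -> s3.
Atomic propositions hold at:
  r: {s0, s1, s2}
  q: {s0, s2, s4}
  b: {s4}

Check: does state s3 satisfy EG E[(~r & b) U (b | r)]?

No

Sat(~r) = {s3, s4}
Sat(~r & b) = {s4}
Sat(b | r) = {s0, s1, s2, s4}
E[(~r & b) U (b | r)]: least fixpoint, start Z0 = Sat((b | r)) = {s0, s1, s2, s4}, add states in Sat(~r & b) with some successor in Z. Already a fixed point.
Sat(E[(~r & b) U (b | r)]) = {s0, s1, s2, s4}
EG E[(~r & b) U (b | r)]: greatest fixpoint, start Z0 = {s0, s1, s2, s4}, keep only states in Sat with some successor in Z. Already a fixed point.
Sat(EG E[(~r & b) U (b | r)]) = {s0, s1, s2, s4}
s3 ∉ Sat(EG E[(~r & b) U (b | r)]) = {s0, s1, s2, s4}, so the formula does not hold at s3.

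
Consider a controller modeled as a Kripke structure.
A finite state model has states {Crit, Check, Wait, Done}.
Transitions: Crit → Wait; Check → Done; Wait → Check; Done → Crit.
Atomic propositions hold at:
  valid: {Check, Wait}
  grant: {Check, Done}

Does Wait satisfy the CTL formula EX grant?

Yes

Sat(EX grant) = {s : some successor in {Check, Done}} = {Check, Wait}
Wait ∈ Sat(EX grant) = {Check, Wait}, so the formula holds at Wait.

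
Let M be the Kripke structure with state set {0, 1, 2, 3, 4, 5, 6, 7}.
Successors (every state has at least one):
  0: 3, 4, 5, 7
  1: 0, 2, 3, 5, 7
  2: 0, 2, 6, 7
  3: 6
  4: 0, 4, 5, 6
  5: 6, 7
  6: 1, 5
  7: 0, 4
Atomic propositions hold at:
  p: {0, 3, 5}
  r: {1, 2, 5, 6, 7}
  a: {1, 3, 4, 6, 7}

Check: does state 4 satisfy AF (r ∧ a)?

Sat(r ∧ a) = {1, 6, 7}
AF (r ∧ a): least fixpoint, start Z0 = {1, 6, 7}, add states with every successor in Z. Z1 = {1, 3, 5, 6, 7}; fixed.
Sat(AF (r ∧ a)) = {1, 3, 5, 6, 7}
4 ∉ Sat(AF (r ∧ a)) = {1, 3, 5, 6, 7}, so the formula does not hold at 4.

No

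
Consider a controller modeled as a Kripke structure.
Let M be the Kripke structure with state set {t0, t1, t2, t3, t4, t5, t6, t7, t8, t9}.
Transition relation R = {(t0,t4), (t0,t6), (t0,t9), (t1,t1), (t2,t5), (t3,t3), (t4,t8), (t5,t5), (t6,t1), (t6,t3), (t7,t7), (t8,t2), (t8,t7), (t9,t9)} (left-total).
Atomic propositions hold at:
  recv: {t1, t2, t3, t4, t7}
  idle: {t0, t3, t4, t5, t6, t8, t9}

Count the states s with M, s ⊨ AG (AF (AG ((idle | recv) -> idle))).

4

Sat(idle | recv) = {t0, t1, t2, t3, t4, t5, t6, t7, t8, t9}
Sat((idle | recv) -> idle) = {t0, t3, t4, t5, t6, t8, t9}
AG ((idle | recv) -> idle): greatest fixpoint, start Z0 = {t0, t3, t4, t5, t6, t8, t9}, keep only states in Sat with every successor in Z. Z1 = {t0, t3, t4, t5, t9}; Z2 = {t3, t5, t9}; fixed.
Sat(AG ((idle | recv) -> idle)) = {t3, t5, t9}
AF (AG ((idle | recv) -> idle)): least fixpoint, start Z0 = {t3, t5, t9}, add states with every successor in Z. Z1 = {t2, t3, t5, t9}; fixed.
Sat(AF (AG ((idle | recv) -> idle))) = {t2, t3, t5, t9}
AG (AF (AG ((idle | recv) -> idle))): greatest fixpoint, start Z0 = {t2, t3, t5, t9}, keep only states in Sat with every successor in Z. Already a fixed point.
Sat(AG (AF (AG ((idle | recv) -> idle)))) = {t2, t3, t5, t9}
|Sat(AG (AF (AG ((idle | recv) -> idle))))| = |{t2, t3, t5, t9}| = 4.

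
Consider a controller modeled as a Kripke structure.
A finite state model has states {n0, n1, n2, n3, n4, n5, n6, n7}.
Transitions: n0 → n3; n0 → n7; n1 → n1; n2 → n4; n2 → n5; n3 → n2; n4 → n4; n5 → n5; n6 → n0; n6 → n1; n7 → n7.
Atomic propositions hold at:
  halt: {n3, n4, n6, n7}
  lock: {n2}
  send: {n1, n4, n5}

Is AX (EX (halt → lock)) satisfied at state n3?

Yes

Sat(halt → lock) = {n0, n1, n2, n5}
Sat(EX (halt → lock)) = {s : some successor in {n0, n1, n2, n5}} = {n1, n2, n3, n5, n6}
Sat(AX (EX (halt → lock))) = {s : every successor in {n1, n2, n3, n5, n6}} = {n1, n3, n5}
n3 ∈ Sat(AX (EX (halt → lock))) = {n1, n3, n5}, so the formula holds at n3.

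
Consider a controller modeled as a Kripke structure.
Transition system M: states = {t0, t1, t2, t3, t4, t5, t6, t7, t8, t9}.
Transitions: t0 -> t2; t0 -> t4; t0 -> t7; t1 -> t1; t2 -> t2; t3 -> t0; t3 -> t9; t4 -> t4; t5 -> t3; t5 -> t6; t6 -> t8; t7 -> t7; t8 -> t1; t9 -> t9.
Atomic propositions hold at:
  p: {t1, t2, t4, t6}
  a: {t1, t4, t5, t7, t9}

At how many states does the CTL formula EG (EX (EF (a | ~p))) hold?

9

Sat(~p) = {t0, t3, t5, t7, t8, t9}
Sat(a | ~p) = {t0, t1, t3, t4, t5, t7, t8, t9}
EF (a | ~p): least fixpoint, start Z0 = {t0, t1, t3, t4, t5, t7, t8, t9}, add states with some successor in Z. Z1 = {t0, t1, t3, t4, t5, t6, t7, t8, t9}; fixed.
Sat(EF (a | ~p)) = {t0, t1, t3, t4, t5, t6, t7, t8, t9}
Sat(EX (EF (a | ~p))) = {s : some successor in {t0, t1, t3, t4, t5, t6, t7, t8, t9}} = {t0, t1, t3, t4, t5, t6, t7, t8, t9}
EG (EX (EF (a | ~p))): greatest fixpoint, start Z0 = {t0, t1, t3, t4, t5, t6, t7, t8, t9}, keep only states in Sat with some successor in Z. Already a fixed point.
Sat(EG (EX (EF (a | ~p)))) = {t0, t1, t3, t4, t5, t6, t7, t8, t9}
|Sat(EG (EX (EF (a | ~p))))| = |{t0, t1, t3, t4, t5, t6, t7, t8, t9}| = 9.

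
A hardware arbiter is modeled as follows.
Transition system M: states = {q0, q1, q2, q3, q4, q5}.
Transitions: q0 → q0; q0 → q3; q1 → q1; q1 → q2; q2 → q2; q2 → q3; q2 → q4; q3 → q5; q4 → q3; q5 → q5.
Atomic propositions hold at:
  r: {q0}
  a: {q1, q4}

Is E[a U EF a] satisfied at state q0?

No

EF a: least fixpoint, start Z0 = {q1, q4}, add states with some successor in Z. Z1 = {q1, q2, q4}; fixed.
Sat(EF a) = {q1, q2, q4}
E[a U EF a]: least fixpoint, start Z0 = Sat(EF a) = {q1, q2, q4}, add states in Sat(a) with some successor in Z. Already a fixed point.
Sat(E[a U EF a]) = {q1, q2, q4}
q0 ∉ Sat(E[a U EF a]) = {q1, q2, q4}, so the formula does not hold at q0.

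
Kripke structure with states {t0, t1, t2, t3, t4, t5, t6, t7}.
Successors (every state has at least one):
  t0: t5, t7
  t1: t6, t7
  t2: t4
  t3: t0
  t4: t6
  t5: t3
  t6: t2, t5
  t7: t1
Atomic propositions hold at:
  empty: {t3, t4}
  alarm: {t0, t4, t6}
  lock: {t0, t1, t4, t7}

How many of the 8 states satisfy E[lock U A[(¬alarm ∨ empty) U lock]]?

7

Sat(¬alarm) = {t1, t2, t3, t5, t7}
Sat(¬alarm ∨ empty) = {t1, t2, t3, t4, t5, t7}
A[(¬alarm ∨ empty) U lock]: least fixpoint, start Z0 = Sat(lock) = {t0, t1, t4, t7}, add states in Sat(¬alarm ∨ empty) with every successor in Z. Z1 = {t0, t1, t2, t3, t4, t7}; Z2 = {t0, t1, t2, t3, t4, t5, t7}; fixed.
Sat(A[(¬alarm ∨ empty) U lock]) = {t0, t1, t2, t3, t4, t5, t7}
E[lock U A[(¬alarm ∨ empty) U lock]]: least fixpoint, start Z0 = Sat(A[(¬alarm ∨ empty) U lock]) = {t0, t1, t2, t3, t4, t5, t7}, add states in Sat(lock) with some successor in Z. Already a fixed point.
Sat(E[lock U A[(¬alarm ∨ empty) U lock]]) = {t0, t1, t2, t3, t4, t5, t7}
|Sat(E[lock U A[(¬alarm ∨ empty) U lock]])| = |{t0, t1, t2, t3, t4, t5, t7}| = 7.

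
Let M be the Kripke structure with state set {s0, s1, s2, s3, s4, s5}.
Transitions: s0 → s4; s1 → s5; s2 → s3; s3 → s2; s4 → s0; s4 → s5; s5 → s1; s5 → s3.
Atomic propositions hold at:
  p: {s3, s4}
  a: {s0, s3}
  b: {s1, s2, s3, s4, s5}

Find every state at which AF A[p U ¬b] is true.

{s0}

Sat(¬b) = {s0}
A[p U ¬b]: least fixpoint, start Z0 = Sat(¬b) = {s0}, add states in Sat(p) with every successor in Z. Already a fixed point.
Sat(A[p U ¬b]) = {s0}
AF A[p U ¬b]: least fixpoint, start Z0 = {s0}, add states with every successor in Z. Already a fixed point.
Sat(AF A[p U ¬b]) = {s0}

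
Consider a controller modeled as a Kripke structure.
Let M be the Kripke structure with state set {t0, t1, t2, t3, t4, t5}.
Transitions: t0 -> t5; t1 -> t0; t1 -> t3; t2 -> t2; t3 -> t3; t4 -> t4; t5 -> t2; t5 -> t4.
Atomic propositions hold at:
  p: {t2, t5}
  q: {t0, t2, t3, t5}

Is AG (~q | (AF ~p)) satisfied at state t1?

Sat(~q) = {t1, t4}
Sat(~p) = {t0, t1, t3, t4}
AF ~p: least fixpoint, start Z0 = {t0, t1, t3, t4}, add states with every successor in Z. Already a fixed point.
Sat(AF ~p) = {t0, t1, t3, t4}
Sat(~q | (AF ~p)) = {t0, t1, t3, t4}
AG (~q | (AF ~p)): greatest fixpoint, start Z0 = {t0, t1, t3, t4}, keep only states in Sat with every successor in Z. Z1 = {t1, t3, t4}; Z2 = {t3, t4}; fixed.
Sat(AG (~q | (AF ~p))) = {t3, t4}
t1 ∉ Sat(AG (~q | (AF ~p))) = {t3, t4}, so the formula does not hold at t1.

No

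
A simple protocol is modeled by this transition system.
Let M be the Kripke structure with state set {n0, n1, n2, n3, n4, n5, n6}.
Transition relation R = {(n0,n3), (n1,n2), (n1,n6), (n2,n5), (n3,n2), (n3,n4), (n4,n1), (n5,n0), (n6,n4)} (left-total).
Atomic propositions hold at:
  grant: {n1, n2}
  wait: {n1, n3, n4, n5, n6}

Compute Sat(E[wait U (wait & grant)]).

Sat(wait & grant) = {n1}
E[wait U (wait & grant)]: least fixpoint, start Z0 = Sat((wait & grant)) = {n1}, add states in Sat(wait) with some successor in Z. Z1 = {n1, n4}; Z2 = {n1, n3, n4, n6}; fixed.
Sat(E[wait U (wait & grant)]) = {n1, n3, n4, n6}

{n1, n3, n4, n6}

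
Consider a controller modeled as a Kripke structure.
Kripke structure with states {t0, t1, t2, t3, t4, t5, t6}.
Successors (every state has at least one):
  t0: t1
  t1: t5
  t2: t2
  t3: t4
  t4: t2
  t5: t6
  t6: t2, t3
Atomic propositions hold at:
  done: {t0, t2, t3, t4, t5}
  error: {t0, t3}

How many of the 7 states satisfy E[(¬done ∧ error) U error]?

2

Sat(¬done) = {t1, t6}
Sat(¬done ∧ error) = ∅
E[(¬done ∧ error) U error]: least fixpoint, start Z0 = Sat(error) = {t0, t3}, add states in Sat(¬done ∧ error) with some successor in Z. Already a fixed point.
Sat(E[(¬done ∧ error) U error]) = {t0, t3}
|Sat(E[(¬done ∧ error) U error])| = |{t0, t3}| = 2.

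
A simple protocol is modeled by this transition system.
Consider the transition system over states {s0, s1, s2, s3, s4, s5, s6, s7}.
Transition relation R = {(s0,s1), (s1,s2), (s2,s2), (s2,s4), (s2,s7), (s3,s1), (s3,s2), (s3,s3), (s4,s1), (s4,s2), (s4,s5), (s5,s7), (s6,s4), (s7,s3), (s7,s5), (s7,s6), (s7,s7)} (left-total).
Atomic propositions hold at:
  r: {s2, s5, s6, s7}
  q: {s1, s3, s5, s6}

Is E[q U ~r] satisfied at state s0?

Yes

Sat(~r) = {s0, s1, s3, s4}
E[q U ~r]: least fixpoint, start Z0 = Sat(~r) = {s0, s1, s3, s4}, add states in Sat(q) with some successor in Z. Z1 = {s0, s1, s3, s4, s6}; fixed.
Sat(E[q U ~r]) = {s0, s1, s3, s4, s6}
s0 ∈ Sat(E[q U ~r]) = {s0, s1, s3, s4, s6}, so the formula holds at s0.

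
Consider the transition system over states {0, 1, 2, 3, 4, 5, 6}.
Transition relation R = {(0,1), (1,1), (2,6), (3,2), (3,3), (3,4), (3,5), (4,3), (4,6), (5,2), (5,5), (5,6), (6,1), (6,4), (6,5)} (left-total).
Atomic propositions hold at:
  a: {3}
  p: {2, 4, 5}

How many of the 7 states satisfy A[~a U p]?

3

Sat(~a) = {0, 1, 2, 4, 5, 6}
A[~a U p]: least fixpoint, start Z0 = Sat(p) = {2, 4, 5}, add states in Sat(~a) with every successor in Z. Already a fixed point.
Sat(A[~a U p]) = {2, 4, 5}
|Sat(A[~a U p])| = |{2, 4, 5}| = 3.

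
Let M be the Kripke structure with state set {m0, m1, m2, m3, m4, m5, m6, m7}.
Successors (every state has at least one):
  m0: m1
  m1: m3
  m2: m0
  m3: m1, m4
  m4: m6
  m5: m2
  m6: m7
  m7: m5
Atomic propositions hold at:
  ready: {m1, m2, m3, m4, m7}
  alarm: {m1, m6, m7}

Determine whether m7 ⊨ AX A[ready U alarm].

A[ready U alarm]: least fixpoint, start Z0 = Sat(alarm) = {m1, m6, m7}, add states in Sat(ready) with every successor in Z. Z1 = {m1, m4, m6, m7}; Z2 = {m1, m3, m4, m6, m7}; fixed.
Sat(A[ready U alarm]) = {m1, m3, m4, m6, m7}
Sat(AX A[ready U alarm]) = {s : every successor in {m1, m3, m4, m6, m7}} = {m0, m1, m3, m4, m6}
m7 ∉ Sat(AX A[ready U alarm]) = {m0, m1, m3, m4, m6}, so the formula does not hold at m7.

No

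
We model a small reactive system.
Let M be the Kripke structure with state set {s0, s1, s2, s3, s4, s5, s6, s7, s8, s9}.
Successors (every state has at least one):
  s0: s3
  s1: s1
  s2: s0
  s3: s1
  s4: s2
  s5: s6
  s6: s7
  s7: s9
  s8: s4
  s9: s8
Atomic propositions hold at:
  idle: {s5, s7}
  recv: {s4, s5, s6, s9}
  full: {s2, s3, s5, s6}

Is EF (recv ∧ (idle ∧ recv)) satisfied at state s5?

Yes

Sat(idle ∧ recv) = {s5}
Sat(recv ∧ (idle ∧ recv)) = {s5}
EF (recv ∧ (idle ∧ recv)): least fixpoint, start Z0 = {s5}, add states with some successor in Z. Already a fixed point.
Sat(EF (recv ∧ (idle ∧ recv))) = {s5}
s5 ∈ Sat(EF (recv ∧ (idle ∧ recv))) = {s5}, so the formula holds at s5.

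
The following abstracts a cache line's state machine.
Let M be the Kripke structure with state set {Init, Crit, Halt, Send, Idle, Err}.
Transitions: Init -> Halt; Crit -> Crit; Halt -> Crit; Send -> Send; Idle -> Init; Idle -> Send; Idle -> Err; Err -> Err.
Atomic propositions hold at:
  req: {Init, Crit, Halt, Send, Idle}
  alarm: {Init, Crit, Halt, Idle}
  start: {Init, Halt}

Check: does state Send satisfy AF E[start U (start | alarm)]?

No

Sat(start | alarm) = {Init, Crit, Halt, Idle}
E[start U (start | alarm)]: least fixpoint, start Z0 = Sat((start | alarm)) = {Init, Crit, Halt, Idle}, add states in Sat(start) with some successor in Z. Already a fixed point.
Sat(E[start U (start | alarm)]) = {Init, Crit, Halt, Idle}
AF E[start U (start | alarm)]: least fixpoint, start Z0 = {Init, Crit, Halt, Idle}, add states with every successor in Z. Already a fixed point.
Sat(AF E[start U (start | alarm)]) = {Init, Crit, Halt, Idle}
Send ∉ Sat(AF E[start U (start | alarm)]) = {Init, Crit, Halt, Idle}, so the formula does not hold at Send.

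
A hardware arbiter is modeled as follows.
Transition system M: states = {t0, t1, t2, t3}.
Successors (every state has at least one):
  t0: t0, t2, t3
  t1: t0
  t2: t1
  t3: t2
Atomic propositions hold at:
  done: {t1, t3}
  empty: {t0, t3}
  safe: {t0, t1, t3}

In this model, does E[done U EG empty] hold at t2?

EG empty: greatest fixpoint, start Z0 = {t0, t3}, keep only states in Sat with some successor in Z. Z1 = {t0}; fixed.
Sat(EG empty) = {t0}
E[done U EG empty]: least fixpoint, start Z0 = Sat(EG empty) = {t0}, add states in Sat(done) with some successor in Z. Z1 = {t0, t1}; fixed.
Sat(E[done U EG empty]) = {t0, t1}
t2 ∉ Sat(E[done U EG empty]) = {t0, t1}, so the formula does not hold at t2.

No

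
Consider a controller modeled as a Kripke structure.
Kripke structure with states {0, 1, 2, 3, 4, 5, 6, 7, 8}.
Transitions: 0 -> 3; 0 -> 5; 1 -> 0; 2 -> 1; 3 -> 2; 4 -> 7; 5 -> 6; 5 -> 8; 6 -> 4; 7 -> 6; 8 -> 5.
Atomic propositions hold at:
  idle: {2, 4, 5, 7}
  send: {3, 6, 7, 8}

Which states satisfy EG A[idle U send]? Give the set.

A[idle U send]: least fixpoint, start Z0 = Sat(send) = {3, 6, 7, 8}, add states in Sat(idle) with every successor in Z. Z1 = {3, 4, 5, 6, 7, 8}; fixed.
Sat(A[idle U send]) = {3, 4, 5, 6, 7, 8}
EG A[idle U send]: greatest fixpoint, start Z0 = {3, 4, 5, 6, 7, 8}, keep only states in Sat with some successor in Z. Z1 = {4, 5, 6, 7, 8}; fixed.
Sat(EG A[idle U send]) = {4, 5, 6, 7, 8}

{4, 5, 6, 7, 8}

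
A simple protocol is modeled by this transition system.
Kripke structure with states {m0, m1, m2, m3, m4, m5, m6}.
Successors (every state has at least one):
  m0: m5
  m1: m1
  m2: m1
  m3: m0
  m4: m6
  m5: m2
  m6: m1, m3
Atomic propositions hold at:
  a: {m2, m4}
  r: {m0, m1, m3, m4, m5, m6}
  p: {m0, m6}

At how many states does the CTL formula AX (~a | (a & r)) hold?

Sat(~a) = {m0, m1, m3, m5, m6}
Sat(a & r) = {m4}
Sat(~a | (a & r)) = {m0, m1, m3, m4, m5, m6}
Sat(AX (~a | (a & r))) = {s : every successor in {m0, m1, m3, m4, m5, m6}} = {m0, m1, m2, m3, m4, m6}
|Sat(AX (~a | (a & r)))| = |{m0, m1, m2, m3, m4, m6}| = 6.

6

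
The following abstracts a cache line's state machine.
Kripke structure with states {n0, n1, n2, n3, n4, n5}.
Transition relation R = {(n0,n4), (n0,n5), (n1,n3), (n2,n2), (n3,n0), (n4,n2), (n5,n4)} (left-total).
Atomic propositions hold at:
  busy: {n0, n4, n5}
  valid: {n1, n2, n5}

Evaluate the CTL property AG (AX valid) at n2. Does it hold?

Yes

Sat(AX valid) = {s : every successor in {n1, n2, n5}} = {n2, n4}
AG (AX valid): greatest fixpoint, start Z0 = {n2, n4}, keep only states in Sat with every successor in Z. Already a fixed point.
Sat(AG (AX valid)) = {n2, n4}
n2 ∈ Sat(AG (AX valid)) = {n2, n4}, so the formula holds at n2.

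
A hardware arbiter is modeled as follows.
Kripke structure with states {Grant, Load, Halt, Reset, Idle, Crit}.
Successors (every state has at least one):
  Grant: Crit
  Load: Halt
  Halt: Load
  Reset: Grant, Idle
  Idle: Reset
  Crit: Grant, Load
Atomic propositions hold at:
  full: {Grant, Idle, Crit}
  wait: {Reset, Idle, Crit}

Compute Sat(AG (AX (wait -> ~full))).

Sat(~full) = {Load, Halt, Reset}
Sat(wait -> ~full) = {Grant, Load, Halt, Reset}
Sat(AX (wait -> ~full)) = {s : every successor in {Grant, Load, Halt, Reset}} = {Load, Halt, Idle, Crit}
AG (AX (wait -> ~full)): greatest fixpoint, start Z0 = {Load, Halt, Idle, Crit}, keep only states in Sat with every successor in Z. Z1 = {Load, Halt}; fixed.
Sat(AG (AX (wait -> ~full))) = {Load, Halt}

{Load, Halt}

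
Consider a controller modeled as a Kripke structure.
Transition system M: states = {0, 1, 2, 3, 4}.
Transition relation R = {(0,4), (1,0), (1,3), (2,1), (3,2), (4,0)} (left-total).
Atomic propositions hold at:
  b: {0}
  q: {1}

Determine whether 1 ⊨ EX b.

Sat(EX b) = {s : some successor in {0}} = {1, 4}
1 ∈ Sat(EX b) = {1, 4}, so the formula holds at 1.

Yes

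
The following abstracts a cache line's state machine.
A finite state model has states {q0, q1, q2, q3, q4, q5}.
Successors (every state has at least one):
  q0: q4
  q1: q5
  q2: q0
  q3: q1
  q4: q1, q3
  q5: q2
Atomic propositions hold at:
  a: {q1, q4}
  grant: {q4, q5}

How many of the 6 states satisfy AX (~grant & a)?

Sat(~grant) = {q0, q1, q2, q3}
Sat(~grant & a) = {q1}
Sat(AX (~grant & a)) = {s : every successor in {q1}} = {q3}
|Sat(AX (~grant & a))| = |{q3}| = 1.

1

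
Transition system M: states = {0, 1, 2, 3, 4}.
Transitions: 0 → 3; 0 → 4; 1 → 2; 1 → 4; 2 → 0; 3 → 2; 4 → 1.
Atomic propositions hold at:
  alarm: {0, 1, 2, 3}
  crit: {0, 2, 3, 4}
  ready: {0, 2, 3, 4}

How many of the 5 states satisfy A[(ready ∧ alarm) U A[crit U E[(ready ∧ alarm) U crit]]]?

4

Sat(ready ∧ alarm) = {0, 2, 3}
E[(ready ∧ alarm) U crit]: least fixpoint, start Z0 = Sat(crit) = {0, 2, 3, 4}, add states in Sat(ready ∧ alarm) with some successor in Z. Already a fixed point.
Sat(E[(ready ∧ alarm) U crit]) = {0, 2, 3, 4}
A[crit U E[(ready ∧ alarm) U crit]]: least fixpoint, start Z0 = Sat(E[(ready ∧ alarm) U crit]) = {0, 2, 3, 4}, add states in Sat(crit) with every successor in Z. Already a fixed point.
Sat(A[crit U E[(ready ∧ alarm) U crit]]) = {0, 2, 3, 4}
A[(ready ∧ alarm) U A[crit U E[(ready ∧ alarm) U crit]]]: least fixpoint, start Z0 = Sat(A[crit U E[(ready ∧ alarm) U crit]]) = {0, 2, 3, 4}, add states in Sat(ready ∧ alarm) with every successor in Z. Already a fixed point.
Sat(A[(ready ∧ alarm) U A[crit U E[(ready ∧ alarm) U crit]]]) = {0, 2, 3, 4}
|Sat(A[(ready ∧ alarm) U A[crit U E[(ready ∧ alarm) U crit]]])| = |{0, 2, 3, 4}| = 4.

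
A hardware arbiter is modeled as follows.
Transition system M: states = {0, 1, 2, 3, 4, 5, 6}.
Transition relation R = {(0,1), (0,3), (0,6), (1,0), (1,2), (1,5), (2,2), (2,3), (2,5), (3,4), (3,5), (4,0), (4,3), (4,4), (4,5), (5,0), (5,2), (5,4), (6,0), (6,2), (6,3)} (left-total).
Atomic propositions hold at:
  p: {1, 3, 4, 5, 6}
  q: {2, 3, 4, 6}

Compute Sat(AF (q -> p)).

Sat(q -> p) = {0, 1, 3, 4, 5, 6}
AF (q -> p): least fixpoint, start Z0 = {0, 1, 3, 4, 5, 6}, add states with every successor in Z. Already a fixed point.
Sat(AF (q -> p)) = {0, 1, 3, 4, 5, 6}

{0, 1, 3, 4, 5, 6}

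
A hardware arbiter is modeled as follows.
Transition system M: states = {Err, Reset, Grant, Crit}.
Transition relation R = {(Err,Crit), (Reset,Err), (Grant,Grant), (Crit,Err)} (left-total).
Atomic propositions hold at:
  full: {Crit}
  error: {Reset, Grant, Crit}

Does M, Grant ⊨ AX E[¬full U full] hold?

No

Sat(¬full) = {Err, Reset, Grant}
E[¬full U full]: least fixpoint, start Z0 = Sat(full) = {Crit}, add states in Sat(¬full) with some successor in Z. Z1 = {Err, Crit}; Z2 = {Err, Reset, Crit}; fixed.
Sat(E[¬full U full]) = {Err, Reset, Crit}
Sat(AX E[¬full U full]) = {s : every successor in {Err, Reset, Crit}} = {Err, Reset, Crit}
Grant ∉ Sat(AX E[¬full U full]) = {Err, Reset, Crit}, so the formula does not hold at Grant.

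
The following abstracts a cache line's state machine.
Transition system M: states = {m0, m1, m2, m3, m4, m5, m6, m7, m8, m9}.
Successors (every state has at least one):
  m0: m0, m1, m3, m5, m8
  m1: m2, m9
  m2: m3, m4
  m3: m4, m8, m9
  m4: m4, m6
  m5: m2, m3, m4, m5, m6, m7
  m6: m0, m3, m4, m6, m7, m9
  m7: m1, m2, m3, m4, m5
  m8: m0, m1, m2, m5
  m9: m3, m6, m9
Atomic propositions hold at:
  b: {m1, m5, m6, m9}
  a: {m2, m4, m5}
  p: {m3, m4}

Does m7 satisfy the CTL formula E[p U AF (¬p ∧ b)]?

No

Sat(¬p) = {m0, m1, m2, m5, m6, m7, m8, m9}
Sat(¬p ∧ b) = {m1, m5, m6, m9}
AF (¬p ∧ b): least fixpoint, start Z0 = {m1, m5, m6, m9}, add states with every successor in Z. Already a fixed point.
Sat(AF (¬p ∧ b)) = {m1, m5, m6, m9}
E[p U AF (¬p ∧ b)]: least fixpoint, start Z0 = Sat(AF (¬p ∧ b)) = {m1, m5, m6, m9}, add states in Sat(p) with some successor in Z. Z1 = {m1, m3, m4, m5, m6, m9}; fixed.
Sat(E[p U AF (¬p ∧ b)]) = {m1, m3, m4, m5, m6, m9}
m7 ∉ Sat(E[p U AF (¬p ∧ b)]) = {m1, m3, m4, m5, m6, m9}, so the formula does not hold at m7.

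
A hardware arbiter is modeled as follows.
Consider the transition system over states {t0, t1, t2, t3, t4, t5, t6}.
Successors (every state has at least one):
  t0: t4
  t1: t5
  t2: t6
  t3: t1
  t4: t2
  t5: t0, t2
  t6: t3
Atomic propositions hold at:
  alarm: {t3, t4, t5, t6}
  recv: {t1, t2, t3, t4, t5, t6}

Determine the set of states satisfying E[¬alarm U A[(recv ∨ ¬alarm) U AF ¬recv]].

Sat(¬alarm) = {t0, t1, t2}
Sat(recv ∨ ¬alarm) = {t0, t1, t2, t3, t4, t5, t6}
Sat(¬recv) = {t0}
AF ¬recv: least fixpoint, start Z0 = {t0}, add states with every successor in Z. Already a fixed point.
Sat(AF ¬recv) = {t0}
A[(recv ∨ ¬alarm) U AF ¬recv]: least fixpoint, start Z0 = Sat(AF ¬recv) = {t0}, add states in Sat(recv ∨ ¬alarm) with every successor in Z. Already a fixed point.
Sat(A[(recv ∨ ¬alarm) U AF ¬recv]) = {t0}
E[¬alarm U A[(recv ∨ ¬alarm) U AF ¬recv]]: least fixpoint, start Z0 = Sat(A[(recv ∨ ¬alarm) U AF ¬recv]) = {t0}, add states in Sat(¬alarm) with some successor in Z. Already a fixed point.
Sat(E[¬alarm U A[(recv ∨ ¬alarm) U AF ¬recv]]) = {t0}

{t0}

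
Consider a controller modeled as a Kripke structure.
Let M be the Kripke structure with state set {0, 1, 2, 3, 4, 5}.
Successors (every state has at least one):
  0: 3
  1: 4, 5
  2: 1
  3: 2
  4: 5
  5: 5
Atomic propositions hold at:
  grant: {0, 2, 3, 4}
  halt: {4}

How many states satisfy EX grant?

Sat(EX grant) = {s : some successor in {0, 2, 3, 4}} = {0, 1, 3}
|Sat(EX grant)| = |{0, 1, 3}| = 3.

3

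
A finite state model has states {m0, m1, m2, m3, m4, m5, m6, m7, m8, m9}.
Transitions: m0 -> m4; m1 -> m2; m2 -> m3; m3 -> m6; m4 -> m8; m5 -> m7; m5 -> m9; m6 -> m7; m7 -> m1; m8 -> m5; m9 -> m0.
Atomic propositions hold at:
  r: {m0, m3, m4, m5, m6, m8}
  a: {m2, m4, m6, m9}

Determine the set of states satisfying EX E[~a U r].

{m0, m2, m3, m4, m8, m9}

Sat(~a) = {m0, m1, m3, m5, m7, m8}
E[~a U r]: least fixpoint, start Z0 = Sat(r) = {m0, m3, m4, m5, m6, m8}, add states in Sat(~a) with some successor in Z. Already a fixed point.
Sat(E[~a U r]) = {m0, m3, m4, m5, m6, m8}
Sat(EX E[~a U r]) = {s : some successor in {m0, m3, m4, m5, m6, m8}} = {m0, m2, m3, m4, m8, m9}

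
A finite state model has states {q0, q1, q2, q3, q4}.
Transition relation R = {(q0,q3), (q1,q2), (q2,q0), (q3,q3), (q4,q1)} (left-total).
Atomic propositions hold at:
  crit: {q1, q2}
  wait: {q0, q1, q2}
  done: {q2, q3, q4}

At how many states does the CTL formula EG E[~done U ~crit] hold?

Sat(~done) = {q0, q1}
Sat(~crit) = {q0, q3, q4}
E[~done U ~crit]: least fixpoint, start Z0 = Sat(~crit) = {q0, q3, q4}, add states in Sat(~done) with some successor in Z. Already a fixed point.
Sat(E[~done U ~crit]) = {q0, q3, q4}
EG E[~done U ~crit]: greatest fixpoint, start Z0 = {q0, q3, q4}, keep only states in Sat with some successor in Z. Z1 = {q0, q3}; fixed.
Sat(EG E[~done U ~crit]) = {q0, q3}
|Sat(EG E[~done U ~crit])| = |{q0, q3}| = 2.

2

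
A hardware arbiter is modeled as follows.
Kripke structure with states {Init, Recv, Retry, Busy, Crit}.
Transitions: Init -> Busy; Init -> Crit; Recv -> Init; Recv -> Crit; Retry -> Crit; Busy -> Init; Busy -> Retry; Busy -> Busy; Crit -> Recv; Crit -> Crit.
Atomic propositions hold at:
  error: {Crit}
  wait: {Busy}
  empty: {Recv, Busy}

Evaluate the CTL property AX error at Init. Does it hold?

Sat(AX error) = {s : every successor in {Crit}} = {Retry}
Init ∉ Sat(AX error) = {Retry}, so the formula does not hold at Init.

No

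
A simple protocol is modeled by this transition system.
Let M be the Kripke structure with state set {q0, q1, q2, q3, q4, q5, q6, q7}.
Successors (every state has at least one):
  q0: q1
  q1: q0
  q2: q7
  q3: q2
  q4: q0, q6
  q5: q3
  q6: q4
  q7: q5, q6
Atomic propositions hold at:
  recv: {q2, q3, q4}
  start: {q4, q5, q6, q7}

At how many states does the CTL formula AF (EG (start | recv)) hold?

Sat(start | recv) = {q2, q3, q4, q5, q6, q7}
EG (start | recv): greatest fixpoint, start Z0 = {q2, q3, q4, q5, q6, q7}, keep only states in Sat with some successor in Z. Already a fixed point.
Sat(EG (start | recv)) = {q2, q3, q4, q5, q6, q7}
AF (EG (start | recv)): least fixpoint, start Z0 = {q2, q3, q4, q5, q6, q7}, add states with every successor in Z. Already a fixed point.
Sat(AF (EG (start | recv))) = {q2, q3, q4, q5, q6, q7}
|Sat(AF (EG (start | recv)))| = |{q2, q3, q4, q5, q6, q7}| = 6.

6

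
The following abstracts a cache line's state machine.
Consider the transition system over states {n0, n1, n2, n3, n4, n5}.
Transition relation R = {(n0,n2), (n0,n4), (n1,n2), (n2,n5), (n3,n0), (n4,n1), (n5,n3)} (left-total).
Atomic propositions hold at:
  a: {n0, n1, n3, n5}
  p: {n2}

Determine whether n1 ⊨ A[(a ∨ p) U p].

Sat(a ∨ p) = {n0, n1, n2, n3, n5}
A[(a ∨ p) U p]: least fixpoint, start Z0 = Sat(p) = {n2}, add states in Sat(a ∨ p) with every successor in Z. Z1 = {n1, n2}; fixed.
Sat(A[(a ∨ p) U p]) = {n1, n2}
n1 ∈ Sat(A[(a ∨ p) U p]) = {n1, n2}, so the formula holds at n1.

Yes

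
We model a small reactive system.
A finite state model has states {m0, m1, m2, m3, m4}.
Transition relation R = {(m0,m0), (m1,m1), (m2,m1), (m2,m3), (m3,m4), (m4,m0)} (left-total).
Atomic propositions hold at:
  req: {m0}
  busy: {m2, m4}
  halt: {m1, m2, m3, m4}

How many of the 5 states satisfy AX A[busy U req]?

3

A[busy U req]: least fixpoint, start Z0 = Sat(req) = {m0}, add states in Sat(busy) with every successor in Z. Z1 = {m0, m4}; fixed.
Sat(A[busy U req]) = {m0, m4}
Sat(AX A[busy U req]) = {s : every successor in {m0, m4}} = {m0, m3, m4}
|Sat(AX A[busy U req])| = |{m0, m3, m4}| = 3.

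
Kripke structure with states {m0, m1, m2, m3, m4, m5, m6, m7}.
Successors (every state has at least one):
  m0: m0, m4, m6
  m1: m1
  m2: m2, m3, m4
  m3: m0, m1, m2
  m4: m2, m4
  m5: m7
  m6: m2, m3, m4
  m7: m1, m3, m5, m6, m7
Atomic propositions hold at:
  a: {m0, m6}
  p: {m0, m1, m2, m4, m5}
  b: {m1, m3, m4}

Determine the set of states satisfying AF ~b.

Sat(~b) = {m0, m2, m5, m6, m7}
AF ~b: least fixpoint, start Z0 = {m0, m2, m5, m6, m7}, add states with every successor in Z. Already a fixed point.
Sat(AF ~b) = {m0, m2, m5, m6, m7}

{m0, m2, m5, m6, m7}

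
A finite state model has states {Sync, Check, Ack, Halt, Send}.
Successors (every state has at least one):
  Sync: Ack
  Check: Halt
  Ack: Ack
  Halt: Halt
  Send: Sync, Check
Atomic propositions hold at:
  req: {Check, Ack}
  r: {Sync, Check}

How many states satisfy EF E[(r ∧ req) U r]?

3

Sat(r ∧ req) = {Check}
E[(r ∧ req) U r]: least fixpoint, start Z0 = Sat(r) = {Sync, Check}, add states in Sat(r ∧ req) with some successor in Z. Already a fixed point.
Sat(E[(r ∧ req) U r]) = {Sync, Check}
EF E[(r ∧ req) U r]: least fixpoint, start Z0 = {Sync, Check}, add states with some successor in Z. Z1 = {Sync, Check, Send}; fixed.
Sat(EF E[(r ∧ req) U r]) = {Sync, Check, Send}
|Sat(EF E[(r ∧ req) U r])| = |{Sync, Check, Send}| = 3.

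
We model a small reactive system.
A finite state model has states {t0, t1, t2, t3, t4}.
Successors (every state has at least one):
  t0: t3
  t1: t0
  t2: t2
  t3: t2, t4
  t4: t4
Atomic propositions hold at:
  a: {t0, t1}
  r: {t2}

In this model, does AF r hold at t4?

No

AF r: least fixpoint, start Z0 = {t2}, add states with every successor in Z. Already a fixed point.
Sat(AF r) = {t2}
t4 ∉ Sat(AF r) = {t2}, so the formula does not hold at t4.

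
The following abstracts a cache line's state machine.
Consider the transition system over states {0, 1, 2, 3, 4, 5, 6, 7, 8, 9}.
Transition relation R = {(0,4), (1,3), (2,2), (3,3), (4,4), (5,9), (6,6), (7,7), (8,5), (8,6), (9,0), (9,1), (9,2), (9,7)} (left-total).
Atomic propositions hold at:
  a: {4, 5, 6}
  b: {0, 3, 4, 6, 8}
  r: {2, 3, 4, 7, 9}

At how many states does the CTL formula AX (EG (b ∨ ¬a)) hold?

Sat(¬a) = {0, 1, 2, 3, 7, 8, 9}
Sat(b ∨ ¬a) = {0, 1, 2, 3, 4, 6, 7, 8, 9}
EG (b ∨ ¬a): greatest fixpoint, start Z0 = {0, 1, 2, 3, 4, 6, 7, 8, 9}, keep only states in Sat with some successor in Z. Already a fixed point.
Sat(EG (b ∨ ¬a)) = {0, 1, 2, 3, 4, 6, 7, 8, 9}
Sat(AX (EG (b ∨ ¬a))) = {s : every successor in {0, 1, 2, 3, 4, 6, 7, 8, 9}} = {0, 1, 2, 3, 4, 5, 6, 7, 9}
|Sat(AX (EG (b ∨ ¬a)))| = |{0, 1, 2, 3, 4, 5, 6, 7, 9}| = 9.

9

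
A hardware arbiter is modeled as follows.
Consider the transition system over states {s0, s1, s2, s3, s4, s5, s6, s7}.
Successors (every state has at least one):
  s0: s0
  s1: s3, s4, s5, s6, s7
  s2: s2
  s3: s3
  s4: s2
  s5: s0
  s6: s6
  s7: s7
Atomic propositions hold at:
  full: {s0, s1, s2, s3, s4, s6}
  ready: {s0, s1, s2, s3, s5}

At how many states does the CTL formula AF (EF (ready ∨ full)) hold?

Sat(ready ∨ full) = {s0, s1, s2, s3, s4, s5, s6}
EF (ready ∨ full): least fixpoint, start Z0 = {s0, s1, s2, s3, s4, s5, s6}, add states with some successor in Z. Already a fixed point.
Sat(EF (ready ∨ full)) = {s0, s1, s2, s3, s4, s5, s6}
AF (EF (ready ∨ full)): least fixpoint, start Z0 = {s0, s1, s2, s3, s4, s5, s6}, add states with every successor in Z. Already a fixed point.
Sat(AF (EF (ready ∨ full))) = {s0, s1, s2, s3, s4, s5, s6}
|Sat(AF (EF (ready ∨ full)))| = |{s0, s1, s2, s3, s4, s5, s6}| = 7.

7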